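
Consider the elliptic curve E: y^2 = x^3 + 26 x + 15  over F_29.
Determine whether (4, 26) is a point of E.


Check whether y^2 = x^3 + 26 x + 15 (mod 29) for (x, y) = (4, 26).
LHS: y^2 = 26^2 mod 29 = 9
RHS: x^3 + 26 x + 15 = 4^3 + 26*4 + 15 mod 29 = 9
LHS = RHS

Yes, on the curve


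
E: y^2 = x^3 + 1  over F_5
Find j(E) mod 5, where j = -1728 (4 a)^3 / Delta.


Delta = -16(4 a^3 + 27 b^2) mod 5 = 3
-1728 * (4 a)^3 = -1728 * (4*0)^3 mod 5 = 0
j = 0 * 3^(-1) mod 5 = 0

j = 0 (mod 5)


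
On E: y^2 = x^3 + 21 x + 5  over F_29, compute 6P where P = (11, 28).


k = 6 = 110_2 (binary, LSB first: 011)
Double-and-add from P = (11, 28):
  bit 0 = 0: acc unchanged = O
  bit 1 = 1: acc = O + (12, 19) = (12, 19)
  bit 2 = 1: acc = (12, 19) + (9, 16) = (9, 13)

6P = (9, 13)


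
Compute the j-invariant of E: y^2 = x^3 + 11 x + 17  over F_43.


Delta = -16(4 a^3 + 27 b^2) mod 43 = 23
-1728 * (4 a)^3 = -1728 * (4*11)^3 mod 43 = 35
j = 35 * 23^(-1) mod 43 = 9

j = 9 (mod 43)


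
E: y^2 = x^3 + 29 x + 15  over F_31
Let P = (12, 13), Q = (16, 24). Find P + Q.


P != Q, so use the chord formula.
s = (y2 - y1) / (x2 - x1) = (11) / (4) mod 31 = 26
x3 = s^2 - x1 - x2 mod 31 = 26^2 - 12 - 16 = 28
y3 = s (x1 - x3) - y1 mod 31 = 26 * (12 - 28) - 13 = 5

P + Q = (28, 5)


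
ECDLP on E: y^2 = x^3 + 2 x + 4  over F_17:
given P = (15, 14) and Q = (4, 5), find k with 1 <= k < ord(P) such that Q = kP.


Enumerate multiples of P until we hit Q = (4, 5):
  1P = (15, 14)
  2P = (0, 2)
  3P = (4, 5)
Match found at i = 3.

k = 3


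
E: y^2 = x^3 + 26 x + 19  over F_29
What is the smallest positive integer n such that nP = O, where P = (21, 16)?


Compute successive multiples of P until we hit O:
  1P = (21, 16)
  2P = (12, 0)
  3P = (21, 13)
  4P = O

ord(P) = 4


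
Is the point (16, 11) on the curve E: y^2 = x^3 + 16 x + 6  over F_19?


Check whether y^2 = x^3 + 16 x + 6 (mod 19) for (x, y) = (16, 11).
LHS: y^2 = 11^2 mod 19 = 7
RHS: x^3 + 16 x + 6 = 16^3 + 16*16 + 6 mod 19 = 7
LHS = RHS

Yes, on the curve


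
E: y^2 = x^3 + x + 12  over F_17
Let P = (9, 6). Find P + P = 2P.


Doubling: s = (3 x1^2 + a) / (2 y1)
s = (3*9^2 + 1) / (2*6) mod 17 = 9
x3 = s^2 - 2 x1 mod 17 = 9^2 - 2*9 = 12
y3 = s (x1 - x3) - y1 mod 17 = 9 * (9 - 12) - 6 = 1

2P = (12, 1)


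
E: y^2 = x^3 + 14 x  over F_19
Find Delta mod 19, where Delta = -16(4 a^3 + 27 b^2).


4 a^3 + 27 b^2 = 4*14^3 + 27*0^2 = 10976 + 0 = 10976
Delta = -16 * (10976) = -175616
Delta mod 19 = 1

Delta = 1 (mod 19)


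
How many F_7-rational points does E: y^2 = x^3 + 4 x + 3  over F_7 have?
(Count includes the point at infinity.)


For each x in F_7, count y with y^2 = x^3 + 4 x + 3 mod 7:
  x = 1: RHS = 1, y in [1, 6]  -> 2 point(s)
  x = 3: RHS = 0, y in [0]  -> 1 point(s)
  x = 5: RHS = 1, y in [1, 6]  -> 2 point(s)
Affine points: 5. Add the point at infinity: total = 6.

#E(F_7) = 6


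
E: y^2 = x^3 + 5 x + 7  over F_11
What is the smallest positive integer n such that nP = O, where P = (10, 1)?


Compute successive multiples of P until we hit O:
  1P = (10, 1)
  2P = (7, 0)
  3P = (10, 10)
  4P = O

ord(P) = 4


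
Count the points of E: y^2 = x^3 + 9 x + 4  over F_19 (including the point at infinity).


For each x in F_19, count y with y^2 = x^3 + 9 x + 4 mod 19:
  x = 0: RHS = 4, y in [2, 17]  -> 2 point(s)
  x = 2: RHS = 11, y in [7, 12]  -> 2 point(s)
  x = 3: RHS = 1, y in [1, 18]  -> 2 point(s)
  x = 4: RHS = 9, y in [3, 16]  -> 2 point(s)
  x = 7: RHS = 11, y in [7, 12]  -> 2 point(s)
  x = 9: RHS = 16, y in [4, 15]  -> 2 point(s)
  x = 10: RHS = 11, y in [7, 12]  -> 2 point(s)
  x = 11: RHS = 9, y in [3, 16]  -> 2 point(s)
  x = 12: RHS = 16, y in [4, 15]  -> 2 point(s)
  x = 13: RHS = 0, y in [0]  -> 1 point(s)
  x = 14: RHS = 5, y in [9, 10]  -> 2 point(s)
  x = 16: RHS = 7, y in [8, 11]  -> 2 point(s)
  x = 17: RHS = 16, y in [4, 15]  -> 2 point(s)
Affine points: 25. Add the point at infinity: total = 26.

#E(F_19) = 26


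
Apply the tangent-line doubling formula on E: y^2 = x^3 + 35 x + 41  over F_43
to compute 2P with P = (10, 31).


Doubling: s = (3 x1^2 + a) / (2 y1)
s = (3*10^2 + 35) / (2*31) mod 43 = 38
x3 = s^2 - 2 x1 mod 43 = 38^2 - 2*10 = 5
y3 = s (x1 - x3) - y1 mod 43 = 38 * (10 - 5) - 31 = 30

2P = (5, 30)


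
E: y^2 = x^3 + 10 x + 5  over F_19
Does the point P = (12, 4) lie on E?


Check whether y^2 = x^3 + 10 x + 5 (mod 19) for (x, y) = (12, 4).
LHS: y^2 = 4^2 mod 19 = 16
RHS: x^3 + 10 x + 5 = 12^3 + 10*12 + 5 mod 19 = 10
LHS != RHS

No, not on the curve


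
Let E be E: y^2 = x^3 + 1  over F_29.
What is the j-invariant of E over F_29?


Delta = -16(4 a^3 + 27 b^2) mod 29 = 3
-1728 * (4 a)^3 = -1728 * (4*0)^3 mod 29 = 0
j = 0 * 3^(-1) mod 29 = 0

j = 0 (mod 29)


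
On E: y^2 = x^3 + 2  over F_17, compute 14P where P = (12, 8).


k = 14 = 1110_2 (binary, LSB first: 0111)
Double-and-add from P = (12, 8):
  bit 0 = 0: acc unchanged = O
  bit 1 = 1: acc = O + (8, 15) = (8, 15)
  bit 2 = 1: acc = (8, 15) + (10, 13) = (0, 11)
  bit 3 = 1: acc = (0, 11) + (5, 12) = (10, 4)

14P = (10, 4)


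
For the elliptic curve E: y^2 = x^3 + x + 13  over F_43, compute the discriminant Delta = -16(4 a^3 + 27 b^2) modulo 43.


4 a^3 + 27 b^2 = 4*1^3 + 27*13^2 = 4 + 4563 = 4567
Delta = -16 * (4567) = -73072
Delta mod 43 = 28

Delta = 28 (mod 43)


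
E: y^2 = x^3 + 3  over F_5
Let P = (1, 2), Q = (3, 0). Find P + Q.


P != Q, so use the chord formula.
s = (y2 - y1) / (x2 - x1) = (3) / (2) mod 5 = 4
x3 = s^2 - x1 - x2 mod 5 = 4^2 - 1 - 3 = 2
y3 = s (x1 - x3) - y1 mod 5 = 4 * (1 - 2) - 2 = 4

P + Q = (2, 4)


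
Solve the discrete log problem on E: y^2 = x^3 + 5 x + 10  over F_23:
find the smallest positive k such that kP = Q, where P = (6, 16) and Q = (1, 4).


Enumerate multiples of P until we hit Q = (1, 4):
  1P = (6, 16)
  2P = (19, 15)
  3P = (1, 19)
  4P = (9, 18)
  5P = (11, 19)
  6P = (22, 2)
  7P = (22, 21)
  8P = (11, 4)
  9P = (9, 5)
  10P = (1, 4)
Match found at i = 10.

k = 10


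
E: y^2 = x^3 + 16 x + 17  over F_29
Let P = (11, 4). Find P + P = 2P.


Doubling: s = (3 x1^2 + a) / (2 y1)
s = (3*11^2 + 16) / (2*4) mod 29 = 22
x3 = s^2 - 2 x1 mod 29 = 22^2 - 2*11 = 27
y3 = s (x1 - x3) - y1 mod 29 = 22 * (11 - 27) - 4 = 21

2P = (27, 21)


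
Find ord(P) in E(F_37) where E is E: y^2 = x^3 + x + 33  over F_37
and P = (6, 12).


Compute successive multiples of P until we hit O:
  1P = (6, 12)
  2P = (34, 15)
  3P = (30, 33)
  4P = (22, 11)
  5P = (21, 19)
  6P = (14, 4)
  7P = (18, 0)
  8P = (14, 33)
  ... (continuing to 14P)
  14P = O

ord(P) = 14


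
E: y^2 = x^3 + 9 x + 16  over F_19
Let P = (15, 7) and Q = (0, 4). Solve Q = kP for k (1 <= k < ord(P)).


Enumerate multiples of P until we hit Q = (0, 4):
  1P = (15, 7)
  2P = (8, 12)
  3P = (0, 4)
Match found at i = 3.

k = 3


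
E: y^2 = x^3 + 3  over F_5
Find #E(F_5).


For each x in F_5, count y with y^2 = x^3 + 0 x + 3 mod 5:
  x = 1: RHS = 4, y in [2, 3]  -> 2 point(s)
  x = 2: RHS = 1, y in [1, 4]  -> 2 point(s)
  x = 3: RHS = 0, y in [0]  -> 1 point(s)
Affine points: 5. Add the point at infinity: total = 6.

#E(F_5) = 6


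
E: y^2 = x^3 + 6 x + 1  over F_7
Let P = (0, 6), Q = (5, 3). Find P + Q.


P != Q, so use the chord formula.
s = (y2 - y1) / (x2 - x1) = (4) / (5) mod 7 = 5
x3 = s^2 - x1 - x2 mod 7 = 5^2 - 0 - 5 = 6
y3 = s (x1 - x3) - y1 mod 7 = 5 * (0 - 6) - 6 = 6

P + Q = (6, 6)


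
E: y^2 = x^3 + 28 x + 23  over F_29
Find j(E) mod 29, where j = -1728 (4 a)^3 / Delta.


Delta = -16(4 a^3 + 27 b^2) mod 29 = 27
-1728 * (4 a)^3 = -1728 * (4*28)^3 mod 29 = 15
j = 15 * 27^(-1) mod 29 = 7

j = 7 (mod 29)


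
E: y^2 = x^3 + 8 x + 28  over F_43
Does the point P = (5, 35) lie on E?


Check whether y^2 = x^3 + 8 x + 28 (mod 43) for (x, y) = (5, 35).
LHS: y^2 = 35^2 mod 43 = 21
RHS: x^3 + 8 x + 28 = 5^3 + 8*5 + 28 mod 43 = 21
LHS = RHS

Yes, on the curve


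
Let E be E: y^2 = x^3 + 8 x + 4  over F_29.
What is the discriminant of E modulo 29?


4 a^3 + 27 b^2 = 4*8^3 + 27*4^2 = 2048 + 432 = 2480
Delta = -16 * (2480) = -39680
Delta mod 29 = 21

Delta = 21 (mod 29)


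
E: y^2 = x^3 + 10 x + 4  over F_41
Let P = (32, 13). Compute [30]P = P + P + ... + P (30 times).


k = 30 = 11110_2 (binary, LSB first: 01111)
Double-and-add from P = (32, 13):
  bit 0 = 0: acc unchanged = O
  bit 1 = 1: acc = O + (2, 14) = (2, 14)
  bit 2 = 1: acc = (2, 14) + (19, 40) = (30, 30)
  bit 3 = 1: acc = (30, 30) + (11, 16) = (37, 8)
  bit 4 = 1: acc = (37, 8) + (3, 26) = (21, 39)

30P = (21, 39)


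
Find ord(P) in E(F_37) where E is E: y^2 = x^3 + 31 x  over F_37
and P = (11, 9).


Compute successive multiples of P until we hit O:
  1P = (11, 9)
  2P = (25, 34)
  3P = (4, 22)
  4P = (33, 16)
  5P = (34, 19)
  6P = (28, 19)
  7P = (26, 17)
  8P = (9, 34)
  ... (continuing to 25P)
  25P = O

ord(P) = 25


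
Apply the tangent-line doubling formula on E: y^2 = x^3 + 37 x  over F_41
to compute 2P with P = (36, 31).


Doubling: s = (3 x1^2 + a) / (2 y1)
s = (3*36^2 + 37) / (2*31) mod 41 = 19
x3 = s^2 - 2 x1 mod 41 = 19^2 - 2*36 = 2
y3 = s (x1 - x3) - y1 mod 41 = 19 * (36 - 2) - 31 = 0

2P = (2, 0)


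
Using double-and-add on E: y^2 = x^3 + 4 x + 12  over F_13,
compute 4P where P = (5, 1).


k = 4 = 100_2 (binary, LSB first: 001)
Double-and-add from P = (5, 1):
  bit 0 = 0: acc unchanged = O
  bit 1 = 0: acc unchanged = O
  bit 2 = 1: acc = O + (9, 6) = (9, 6)

4P = (9, 6)


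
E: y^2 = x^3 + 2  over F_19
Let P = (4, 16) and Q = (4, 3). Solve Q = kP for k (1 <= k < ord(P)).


Enumerate multiples of P until we hit Q = (4, 3):
  1P = (4, 16)
  2P = (18, 1)
  3P = (6, 16)
  4P = (9, 3)
  5P = (12, 1)
  6P = (8, 1)
  7P = (8, 18)
  8P = (12, 18)
  9P = (9, 16)
  10P = (6, 3)
  11P = (18, 18)
  12P = (4, 3)
Match found at i = 12.

k = 12


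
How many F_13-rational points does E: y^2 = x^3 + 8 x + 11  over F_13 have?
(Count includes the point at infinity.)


For each x in F_13, count y with y^2 = x^3 + 8 x + 11 mod 13:
  x = 2: RHS = 9, y in [3, 10]  -> 2 point(s)
  x = 3: RHS = 10, y in [6, 7]  -> 2 point(s)
  x = 4: RHS = 3, y in [4, 9]  -> 2 point(s)
  x = 10: RHS = 12, y in [5, 8]  -> 2 point(s)
  x = 11: RHS = 0, y in [0]  -> 1 point(s)
Affine points: 9. Add the point at infinity: total = 10.

#E(F_13) = 10


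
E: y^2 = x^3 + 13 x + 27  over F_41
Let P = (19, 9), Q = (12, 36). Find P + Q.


P != Q, so use the chord formula.
s = (y2 - y1) / (x2 - x1) = (27) / (34) mod 41 = 2
x3 = s^2 - x1 - x2 mod 41 = 2^2 - 19 - 12 = 14
y3 = s (x1 - x3) - y1 mod 41 = 2 * (19 - 14) - 9 = 1

P + Q = (14, 1)


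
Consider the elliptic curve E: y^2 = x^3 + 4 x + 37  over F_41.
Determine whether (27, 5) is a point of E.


Check whether y^2 = x^3 + 4 x + 37 (mod 41) for (x, y) = (27, 5).
LHS: y^2 = 5^2 mod 41 = 25
RHS: x^3 + 4 x + 37 = 27^3 + 4*27 + 37 mod 41 = 25
LHS = RHS

Yes, on the curve


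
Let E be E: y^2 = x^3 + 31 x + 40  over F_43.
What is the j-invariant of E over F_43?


Delta = -16(4 a^3 + 27 b^2) mod 43 = 21
-1728 * (4 a)^3 = -1728 * (4*31)^3 mod 43 = 11
j = 11 * 21^(-1) mod 43 = 21

j = 21 (mod 43)


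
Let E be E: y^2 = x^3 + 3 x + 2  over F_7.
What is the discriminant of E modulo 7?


4 a^3 + 27 b^2 = 4*3^3 + 27*2^2 = 108 + 108 = 216
Delta = -16 * (216) = -3456
Delta mod 7 = 2

Delta = 2 (mod 7)


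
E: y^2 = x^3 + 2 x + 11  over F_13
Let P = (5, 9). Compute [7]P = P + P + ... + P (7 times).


k = 7 = 111_2 (binary, LSB first: 111)
Double-and-add from P = (5, 9):
  bit 0 = 1: acc = O + (5, 9) = (5, 9)
  bit 1 = 1: acc = (5, 9) + (2, 6) = (7, 2)
  bit 2 = 1: acc = (7, 2) + (10, 2) = (9, 11)

7P = (9, 11)


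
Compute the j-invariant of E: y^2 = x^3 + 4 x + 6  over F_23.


Delta = -16(4 a^3 + 27 b^2) mod 23 = 17
-1728 * (4 a)^3 = -1728 * (4*4)^3 mod 23 = 17
j = 17 * 17^(-1) mod 23 = 1

j = 1 (mod 23)


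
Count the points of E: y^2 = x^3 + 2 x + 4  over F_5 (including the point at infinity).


For each x in F_5, count y with y^2 = x^3 + 2 x + 4 mod 5:
  x = 0: RHS = 4, y in [2, 3]  -> 2 point(s)
  x = 2: RHS = 1, y in [1, 4]  -> 2 point(s)
  x = 4: RHS = 1, y in [1, 4]  -> 2 point(s)
Affine points: 6. Add the point at infinity: total = 7.

#E(F_5) = 7


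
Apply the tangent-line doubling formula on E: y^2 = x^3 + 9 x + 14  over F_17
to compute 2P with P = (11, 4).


Doubling: s = (3 x1^2 + a) / (2 y1)
s = (3*11^2 + 9) / (2*4) mod 17 = 4
x3 = s^2 - 2 x1 mod 17 = 4^2 - 2*11 = 11
y3 = s (x1 - x3) - y1 mod 17 = 4 * (11 - 11) - 4 = 13

2P = (11, 13)


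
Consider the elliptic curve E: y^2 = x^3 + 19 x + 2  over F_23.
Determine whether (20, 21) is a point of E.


Check whether y^2 = x^3 + 19 x + 2 (mod 23) for (x, y) = (20, 21).
LHS: y^2 = 21^2 mod 23 = 4
RHS: x^3 + 19 x + 2 = 20^3 + 19*20 + 2 mod 23 = 10
LHS != RHS

No, not on the curve


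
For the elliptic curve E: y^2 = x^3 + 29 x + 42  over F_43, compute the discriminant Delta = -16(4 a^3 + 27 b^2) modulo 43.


4 a^3 + 27 b^2 = 4*29^3 + 27*42^2 = 97556 + 47628 = 145184
Delta = -16 * (145184) = -2322944
Delta mod 43 = 2

Delta = 2 (mod 43)


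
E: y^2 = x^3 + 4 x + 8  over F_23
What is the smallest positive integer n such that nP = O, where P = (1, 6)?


Compute successive multiples of P until we hit O:
  1P = (1, 6)
  2P = (10, 6)
  3P = (12, 17)
  4P = (11, 7)
  5P = (14, 18)
  6P = (3, 1)
  7P = (8, 0)
  8P = (3, 22)
  ... (continuing to 14P)
  14P = O

ord(P) = 14


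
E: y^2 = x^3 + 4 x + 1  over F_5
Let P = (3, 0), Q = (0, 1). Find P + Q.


P != Q, so use the chord formula.
s = (y2 - y1) / (x2 - x1) = (1) / (2) mod 5 = 3
x3 = s^2 - x1 - x2 mod 5 = 3^2 - 3 - 0 = 1
y3 = s (x1 - x3) - y1 mod 5 = 3 * (3 - 1) - 0 = 1

P + Q = (1, 1)


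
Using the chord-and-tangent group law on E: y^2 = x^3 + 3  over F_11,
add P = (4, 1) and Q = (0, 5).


P != Q, so use the chord formula.
s = (y2 - y1) / (x2 - x1) = (4) / (7) mod 11 = 10
x3 = s^2 - x1 - x2 mod 11 = 10^2 - 4 - 0 = 8
y3 = s (x1 - x3) - y1 mod 11 = 10 * (4 - 8) - 1 = 3

P + Q = (8, 3)


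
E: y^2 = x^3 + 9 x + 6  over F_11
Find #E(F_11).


For each x in F_11, count y with y^2 = x^3 + 9 x + 6 mod 11:
  x = 1: RHS = 5, y in [4, 7]  -> 2 point(s)
  x = 3: RHS = 5, y in [4, 7]  -> 2 point(s)
  x = 5: RHS = 0, y in [0]  -> 1 point(s)
  x = 6: RHS = 1, y in [1, 10]  -> 2 point(s)
  x = 7: RHS = 5, y in [4, 7]  -> 2 point(s)
Affine points: 9. Add the point at infinity: total = 10.

#E(F_11) = 10


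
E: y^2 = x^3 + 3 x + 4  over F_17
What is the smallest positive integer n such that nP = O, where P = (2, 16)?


Compute successive multiples of P until we hit O:
  1P = (2, 16)
  2P = (14, 6)
  3P = (5, 12)
  4P = (8, 9)
  5P = (6, 0)
  6P = (8, 8)
  7P = (5, 5)
  8P = (14, 11)
  ... (continuing to 10P)
  10P = O

ord(P) = 10


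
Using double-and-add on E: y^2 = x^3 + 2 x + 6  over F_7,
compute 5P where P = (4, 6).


k = 5 = 101_2 (binary, LSB first: 101)
Double-and-add from P = (4, 6):
  bit 0 = 1: acc = O + (4, 6) = (4, 6)
  bit 1 = 0: acc unchanged = (4, 6)
  bit 2 = 1: acc = (4, 6) + (2, 2) = (5, 6)

5P = (5, 6)


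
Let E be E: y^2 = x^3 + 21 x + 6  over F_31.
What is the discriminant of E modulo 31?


4 a^3 + 27 b^2 = 4*21^3 + 27*6^2 = 37044 + 972 = 38016
Delta = -16 * (38016) = -608256
Delta mod 31 = 26

Delta = 26 (mod 31)


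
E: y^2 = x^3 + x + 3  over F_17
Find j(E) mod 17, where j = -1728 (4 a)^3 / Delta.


Delta = -16(4 a^3 + 27 b^2) mod 17 = 9
-1728 * (4 a)^3 = -1728 * (4*1)^3 mod 17 = 10
j = 10 * 9^(-1) mod 17 = 3

j = 3 (mod 17)


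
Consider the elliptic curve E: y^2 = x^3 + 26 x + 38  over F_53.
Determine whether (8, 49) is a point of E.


Check whether y^2 = x^3 + 26 x + 38 (mod 53) for (x, y) = (8, 49).
LHS: y^2 = 49^2 mod 53 = 16
RHS: x^3 + 26 x + 38 = 8^3 + 26*8 + 38 mod 53 = 16
LHS = RHS

Yes, on the curve


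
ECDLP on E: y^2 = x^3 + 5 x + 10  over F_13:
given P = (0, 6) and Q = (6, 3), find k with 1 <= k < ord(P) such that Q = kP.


Enumerate multiples of P until we hit Q = (6, 3):
  1P = (0, 6)
  2P = (12, 2)
  3P = (4, 4)
  4P = (6, 10)
  5P = (6, 3)
Match found at i = 5.

k = 5


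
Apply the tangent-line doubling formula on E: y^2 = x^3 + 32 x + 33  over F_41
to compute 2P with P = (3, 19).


Doubling: s = (3 x1^2 + a) / (2 y1)
s = (3*3^2 + 32) / (2*19) mod 41 = 35
x3 = s^2 - 2 x1 mod 41 = 35^2 - 2*3 = 30
y3 = s (x1 - x3) - y1 mod 41 = 35 * (3 - 30) - 19 = 20

2P = (30, 20)


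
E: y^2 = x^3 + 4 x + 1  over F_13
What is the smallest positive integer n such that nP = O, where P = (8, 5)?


Compute successive multiples of P until we hit O:
  1P = (8, 5)
  2P = (0, 1)
  3P = (2, 11)
  4P = (4, 4)
  5P = (10, 1)
  6P = (12, 3)
  7P = (3, 12)
  8P = (5, 9)
  ... (continuing to 19P)
  19P = O

ord(P) = 19


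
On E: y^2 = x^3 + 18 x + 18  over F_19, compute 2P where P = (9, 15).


k = 2 = 10_2 (binary, LSB first: 01)
Double-and-add from P = (9, 15):
  bit 0 = 0: acc unchanged = O
  bit 1 = 1: acc = O + (10, 1) = (10, 1)

2P = (10, 1)


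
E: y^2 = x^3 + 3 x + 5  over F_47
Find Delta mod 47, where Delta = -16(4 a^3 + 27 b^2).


4 a^3 + 27 b^2 = 4*3^3 + 27*5^2 = 108 + 675 = 783
Delta = -16 * (783) = -12528
Delta mod 47 = 21

Delta = 21 (mod 47)


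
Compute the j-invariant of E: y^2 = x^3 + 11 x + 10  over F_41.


Delta = -16(4 a^3 + 27 b^2) mod 41 = 28
-1728 * (4 a)^3 = -1728 * (4*11)^3 mod 41 = 2
j = 2 * 28^(-1) mod 41 = 3

j = 3 (mod 41)


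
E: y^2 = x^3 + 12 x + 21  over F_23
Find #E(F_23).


For each x in F_23, count y with y^2 = x^3 + 12 x + 21 mod 23:
  x = 4: RHS = 18, y in [8, 15]  -> 2 point(s)
  x = 8: RHS = 8, y in [10, 13]  -> 2 point(s)
  x = 11: RHS = 12, y in [9, 14]  -> 2 point(s)
  x = 14: RHS = 12, y in [9, 14]  -> 2 point(s)
  x = 16: RHS = 8, y in [10, 13]  -> 2 point(s)
  x = 17: RHS = 9, y in [3, 20]  -> 2 point(s)
  x = 19: RHS = 1, y in [1, 22]  -> 2 point(s)
  x = 20: RHS = 4, y in [2, 21]  -> 2 point(s)
  x = 21: RHS = 12, y in [9, 14]  -> 2 point(s)
  x = 22: RHS = 8, y in [10, 13]  -> 2 point(s)
Affine points: 20. Add the point at infinity: total = 21.

#E(F_23) = 21


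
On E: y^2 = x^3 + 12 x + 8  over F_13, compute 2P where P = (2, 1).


Doubling: s = (3 x1^2 + a) / (2 y1)
s = (3*2^2 + 12) / (2*1) mod 13 = 12
x3 = s^2 - 2 x1 mod 13 = 12^2 - 2*2 = 10
y3 = s (x1 - x3) - y1 mod 13 = 12 * (2 - 10) - 1 = 7

2P = (10, 7)


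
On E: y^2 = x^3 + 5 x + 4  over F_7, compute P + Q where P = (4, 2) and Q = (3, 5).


P != Q, so use the chord formula.
s = (y2 - y1) / (x2 - x1) = (3) / (6) mod 7 = 4
x3 = s^2 - x1 - x2 mod 7 = 4^2 - 4 - 3 = 2
y3 = s (x1 - x3) - y1 mod 7 = 4 * (4 - 2) - 2 = 6

P + Q = (2, 6)


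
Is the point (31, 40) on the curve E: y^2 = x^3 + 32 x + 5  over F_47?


Check whether y^2 = x^3 + 32 x + 5 (mod 47) for (x, y) = (31, 40).
LHS: y^2 = 40^2 mod 47 = 2
RHS: x^3 + 32 x + 5 = 31^3 + 32*31 + 5 mod 47 = 3
LHS != RHS

No, not on the curve


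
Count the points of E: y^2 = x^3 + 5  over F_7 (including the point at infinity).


For each x in F_7, count y with y^2 = x^3 + 0 x + 5 mod 7:
  x = 3: RHS = 4, y in [2, 5]  -> 2 point(s)
  x = 5: RHS = 4, y in [2, 5]  -> 2 point(s)
  x = 6: RHS = 4, y in [2, 5]  -> 2 point(s)
Affine points: 6. Add the point at infinity: total = 7.

#E(F_7) = 7


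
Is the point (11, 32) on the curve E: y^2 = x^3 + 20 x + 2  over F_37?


Check whether y^2 = x^3 + 20 x + 2 (mod 37) for (x, y) = (11, 32).
LHS: y^2 = 32^2 mod 37 = 25
RHS: x^3 + 20 x + 2 = 11^3 + 20*11 + 2 mod 37 = 36
LHS != RHS

No, not on the curve


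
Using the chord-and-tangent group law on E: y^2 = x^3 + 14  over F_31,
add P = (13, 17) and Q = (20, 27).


P != Q, so use the chord formula.
s = (y2 - y1) / (x2 - x1) = (10) / (7) mod 31 = 28
x3 = s^2 - x1 - x2 mod 31 = 28^2 - 13 - 20 = 7
y3 = s (x1 - x3) - y1 mod 31 = 28 * (13 - 7) - 17 = 27

P + Q = (7, 27)


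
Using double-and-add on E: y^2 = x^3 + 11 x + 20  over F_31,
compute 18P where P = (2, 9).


k = 18 = 10010_2 (binary, LSB first: 01001)
Double-and-add from P = (2, 9):
  bit 0 = 0: acc unchanged = O
  bit 1 = 1: acc = O + (5, 13) = (5, 13)
  bit 2 = 0: acc unchanged = (5, 13)
  bit 3 = 0: acc unchanged = (5, 13)
  bit 4 = 1: acc = (5, 13) + (12, 12) = (2, 22)

18P = (2, 22)


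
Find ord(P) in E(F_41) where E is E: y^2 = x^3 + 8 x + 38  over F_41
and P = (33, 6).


Compute successive multiples of P until we hit O:
  1P = (33, 6)
  2P = (25, 18)
  3P = (16, 30)
  4P = (34, 34)
  5P = (20, 30)
  6P = (13, 17)
  7P = (28, 22)
  8P = (5, 11)
  ... (continuing to 33P)
  33P = O

ord(P) = 33


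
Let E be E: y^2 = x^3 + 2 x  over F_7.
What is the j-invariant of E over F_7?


Delta = -16(4 a^3 + 27 b^2) mod 7 = 6
-1728 * (4 a)^3 = -1728 * (4*2)^3 mod 7 = 1
j = 1 * 6^(-1) mod 7 = 6

j = 6 (mod 7)


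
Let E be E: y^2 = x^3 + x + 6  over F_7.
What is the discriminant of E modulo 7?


4 a^3 + 27 b^2 = 4*1^3 + 27*6^2 = 4 + 972 = 976
Delta = -16 * (976) = -15616
Delta mod 7 = 1

Delta = 1 (mod 7)


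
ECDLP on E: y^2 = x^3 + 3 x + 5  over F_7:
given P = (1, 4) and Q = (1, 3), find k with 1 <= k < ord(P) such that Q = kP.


Enumerate multiples of P until we hit Q = (1, 3):
  1P = (1, 4)
  2P = (6, 1)
  3P = (4, 2)
  4P = (4, 5)
  5P = (6, 6)
  6P = (1, 3)
Match found at i = 6.

k = 6


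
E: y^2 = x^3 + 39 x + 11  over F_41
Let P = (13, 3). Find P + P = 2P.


Doubling: s = (3 x1^2 + a) / (2 y1)
s = (3*13^2 + 39) / (2*3) mod 41 = 9
x3 = s^2 - 2 x1 mod 41 = 9^2 - 2*13 = 14
y3 = s (x1 - x3) - y1 mod 41 = 9 * (13 - 14) - 3 = 29

2P = (14, 29)


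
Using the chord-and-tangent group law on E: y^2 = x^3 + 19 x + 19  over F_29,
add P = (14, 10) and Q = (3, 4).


P != Q, so use the chord formula.
s = (y2 - y1) / (x2 - x1) = (23) / (18) mod 29 = 19
x3 = s^2 - x1 - x2 mod 29 = 19^2 - 14 - 3 = 25
y3 = s (x1 - x3) - y1 mod 29 = 19 * (14 - 25) - 10 = 13

P + Q = (25, 13)


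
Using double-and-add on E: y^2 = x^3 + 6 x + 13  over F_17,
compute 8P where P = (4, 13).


k = 8 = 1000_2 (binary, LSB first: 0001)
Double-and-add from P = (4, 13):
  bit 0 = 0: acc unchanged = O
  bit 1 = 0: acc unchanged = O
  bit 2 = 0: acc unchanged = O
  bit 3 = 1: acc = O + (14, 6) = (14, 6)

8P = (14, 6)


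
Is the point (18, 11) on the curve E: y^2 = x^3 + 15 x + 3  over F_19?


Check whether y^2 = x^3 + 15 x + 3 (mod 19) for (x, y) = (18, 11).
LHS: y^2 = 11^2 mod 19 = 7
RHS: x^3 + 15 x + 3 = 18^3 + 15*18 + 3 mod 19 = 6
LHS != RHS

No, not on the curve


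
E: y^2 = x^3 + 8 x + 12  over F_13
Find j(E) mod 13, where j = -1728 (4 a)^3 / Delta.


Delta = -16(4 a^3 + 27 b^2) mod 13 = 2
-1728 * (4 a)^3 = -1728 * (4*8)^3 mod 13 = 8
j = 8 * 2^(-1) mod 13 = 4

j = 4 (mod 13)


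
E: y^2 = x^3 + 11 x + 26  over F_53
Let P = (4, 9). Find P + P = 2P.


Doubling: s = (3 x1^2 + a) / (2 y1)
s = (3*4^2 + 11) / (2*9) mod 53 = 18
x3 = s^2 - 2 x1 mod 53 = 18^2 - 2*4 = 51
y3 = s (x1 - x3) - y1 mod 53 = 18 * (4 - 51) - 9 = 46

2P = (51, 46)


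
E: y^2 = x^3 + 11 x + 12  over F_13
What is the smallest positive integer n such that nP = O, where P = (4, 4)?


Compute successive multiples of P until we hit O:
  1P = (4, 4)
  2P = (8, 12)
  3P = (5, 7)
  4P = (0, 8)
  5P = (10, 2)
  6P = (2, 4)
  7P = (7, 9)
  8P = (12, 0)
  ... (continuing to 16P)
  16P = O

ord(P) = 16


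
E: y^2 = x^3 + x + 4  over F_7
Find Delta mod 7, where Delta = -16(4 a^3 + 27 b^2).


4 a^3 + 27 b^2 = 4*1^3 + 27*4^2 = 4 + 432 = 436
Delta = -16 * (436) = -6976
Delta mod 7 = 3

Delta = 3 (mod 7)


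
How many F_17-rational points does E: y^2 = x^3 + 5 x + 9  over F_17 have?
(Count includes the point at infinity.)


For each x in F_17, count y with y^2 = x^3 + 5 x + 9 mod 17:
  x = 0: RHS = 9, y in [3, 14]  -> 2 point(s)
  x = 1: RHS = 15, y in [7, 10]  -> 2 point(s)
  x = 3: RHS = 0, y in [0]  -> 1 point(s)
  x = 4: RHS = 8, y in [5, 12]  -> 2 point(s)
  x = 6: RHS = 0, y in [0]  -> 1 point(s)
  x = 7: RHS = 13, y in [8, 9]  -> 2 point(s)
  x = 8: RHS = 0, y in [0]  -> 1 point(s)
  x = 9: RHS = 1, y in [1, 16]  -> 2 point(s)
  x = 11: RHS = 1, y in [1, 16]  -> 2 point(s)
  x = 14: RHS = 1, y in [1, 16]  -> 2 point(s)
  x = 15: RHS = 8, y in [5, 12]  -> 2 point(s)
Affine points: 19. Add the point at infinity: total = 20.

#E(F_17) = 20


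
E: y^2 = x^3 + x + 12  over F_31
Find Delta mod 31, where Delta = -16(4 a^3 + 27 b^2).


4 a^3 + 27 b^2 = 4*1^3 + 27*12^2 = 4 + 3888 = 3892
Delta = -16 * (3892) = -62272
Delta mod 31 = 7

Delta = 7 (mod 31)


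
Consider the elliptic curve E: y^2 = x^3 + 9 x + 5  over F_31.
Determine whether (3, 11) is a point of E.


Check whether y^2 = x^3 + 9 x + 5 (mod 31) for (x, y) = (3, 11).
LHS: y^2 = 11^2 mod 31 = 28
RHS: x^3 + 9 x + 5 = 3^3 + 9*3 + 5 mod 31 = 28
LHS = RHS

Yes, on the curve


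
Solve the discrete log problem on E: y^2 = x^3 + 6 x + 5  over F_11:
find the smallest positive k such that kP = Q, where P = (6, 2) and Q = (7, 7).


Enumerate multiples of P until we hit Q = (7, 7):
  1P = (6, 2)
  2P = (0, 4)
  3P = (10, 3)
  4P = (4, 4)
  5P = (2, 5)
  6P = (7, 7)
Match found at i = 6.

k = 6


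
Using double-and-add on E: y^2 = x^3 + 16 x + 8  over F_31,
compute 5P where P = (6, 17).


k = 5 = 101_2 (binary, LSB first: 101)
Double-and-add from P = (6, 17):
  bit 0 = 1: acc = O + (6, 17) = (6, 17)
  bit 1 = 0: acc unchanged = (6, 17)
  bit 2 = 1: acc = (6, 17) + (1, 26) = (26, 19)

5P = (26, 19)


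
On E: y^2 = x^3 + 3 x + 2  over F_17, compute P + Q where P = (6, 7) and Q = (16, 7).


P != Q, so use the chord formula.
s = (y2 - y1) / (x2 - x1) = (0) / (10) mod 17 = 0
x3 = s^2 - x1 - x2 mod 17 = 0^2 - 6 - 16 = 12
y3 = s (x1 - x3) - y1 mod 17 = 0 * (6 - 12) - 7 = 10

P + Q = (12, 10)


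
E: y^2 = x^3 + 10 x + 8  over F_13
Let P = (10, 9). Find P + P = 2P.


Doubling: s = (3 x1^2 + a) / (2 y1)
s = (3*10^2 + 10) / (2*9) mod 13 = 10
x3 = s^2 - 2 x1 mod 13 = 10^2 - 2*10 = 2
y3 = s (x1 - x3) - y1 mod 13 = 10 * (10 - 2) - 9 = 6

2P = (2, 6)


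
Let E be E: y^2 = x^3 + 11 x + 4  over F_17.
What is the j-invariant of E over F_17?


Delta = -16(4 a^3 + 27 b^2) mod 17 = 10
-1728 * (4 a)^3 = -1728 * (4*11)^3 mod 17 = 16
j = 16 * 10^(-1) mod 17 = 5

j = 5 (mod 17)


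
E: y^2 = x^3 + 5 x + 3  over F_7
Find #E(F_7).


For each x in F_7, count y with y^2 = x^3 + 5 x + 3 mod 7:
  x = 1: RHS = 2, y in [3, 4]  -> 2 point(s)
  x = 2: RHS = 0, y in [0]  -> 1 point(s)
  x = 6: RHS = 4, y in [2, 5]  -> 2 point(s)
Affine points: 5. Add the point at infinity: total = 6.

#E(F_7) = 6


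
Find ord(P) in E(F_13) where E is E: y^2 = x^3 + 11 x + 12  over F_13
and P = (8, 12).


Compute successive multiples of P until we hit O:
  1P = (8, 12)
  2P = (0, 8)
  3P = (2, 4)
  4P = (12, 0)
  5P = (2, 9)
  6P = (0, 5)
  7P = (8, 1)
  8P = O

ord(P) = 8


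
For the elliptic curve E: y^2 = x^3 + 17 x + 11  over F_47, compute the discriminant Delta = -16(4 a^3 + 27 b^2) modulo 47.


4 a^3 + 27 b^2 = 4*17^3 + 27*11^2 = 19652 + 3267 = 22919
Delta = -16 * (22919) = -366704
Delta mod 47 = 37

Delta = 37 (mod 47)


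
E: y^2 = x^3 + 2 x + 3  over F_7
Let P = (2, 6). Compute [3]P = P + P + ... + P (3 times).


k = 3 = 11_2 (binary, LSB first: 11)
Double-and-add from P = (2, 6):
  bit 0 = 1: acc = O + (2, 6) = (2, 6)
  bit 1 = 1: acc = (2, 6) + (3, 1) = (6, 0)

3P = (6, 0)


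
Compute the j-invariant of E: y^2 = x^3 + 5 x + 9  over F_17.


Delta = -16(4 a^3 + 27 b^2) mod 17 = 1
-1728 * (4 a)^3 = -1728 * (4*5)^3 mod 17 = 9
j = 9 * 1^(-1) mod 17 = 9

j = 9 (mod 17)


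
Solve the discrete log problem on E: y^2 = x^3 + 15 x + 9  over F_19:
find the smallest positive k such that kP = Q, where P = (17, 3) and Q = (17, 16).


Enumerate multiples of P until we hit Q = (17, 16):
  1P = (17, 3)
  2P = (10, 0)
  3P = (17, 16)
Match found at i = 3.

k = 3


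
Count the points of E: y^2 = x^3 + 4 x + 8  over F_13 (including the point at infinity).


For each x in F_13, count y with y^2 = x^3 + 4 x + 8 mod 13:
  x = 1: RHS = 0, y in [0]  -> 1 point(s)
  x = 4: RHS = 10, y in [6, 7]  -> 2 point(s)
  x = 5: RHS = 10, y in [6, 7]  -> 2 point(s)
  x = 6: RHS = 1, y in [1, 12]  -> 2 point(s)
  x = 12: RHS = 3, y in [4, 9]  -> 2 point(s)
Affine points: 9. Add the point at infinity: total = 10.

#E(F_13) = 10


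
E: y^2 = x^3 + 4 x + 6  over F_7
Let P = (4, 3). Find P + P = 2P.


Doubling: s = (3 x1^2 + a) / (2 y1)
s = (3*4^2 + 4) / (2*3) mod 7 = 4
x3 = s^2 - 2 x1 mod 7 = 4^2 - 2*4 = 1
y3 = s (x1 - x3) - y1 mod 7 = 4 * (4 - 1) - 3 = 2

2P = (1, 2)


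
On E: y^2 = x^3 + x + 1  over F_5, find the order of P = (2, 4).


Compute successive multiples of P until we hit O:
  1P = (2, 4)
  2P = (2, 1)
  3P = O

ord(P) = 3


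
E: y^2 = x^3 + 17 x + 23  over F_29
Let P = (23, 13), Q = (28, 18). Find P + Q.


P != Q, so use the chord formula.
s = (y2 - y1) / (x2 - x1) = (5) / (5) mod 29 = 1
x3 = s^2 - x1 - x2 mod 29 = 1^2 - 23 - 28 = 8
y3 = s (x1 - x3) - y1 mod 29 = 1 * (23 - 8) - 13 = 2

P + Q = (8, 2)


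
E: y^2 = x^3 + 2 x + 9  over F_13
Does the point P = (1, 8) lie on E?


Check whether y^2 = x^3 + 2 x + 9 (mod 13) for (x, y) = (1, 8).
LHS: y^2 = 8^2 mod 13 = 12
RHS: x^3 + 2 x + 9 = 1^3 + 2*1 + 9 mod 13 = 12
LHS = RHS

Yes, on the curve


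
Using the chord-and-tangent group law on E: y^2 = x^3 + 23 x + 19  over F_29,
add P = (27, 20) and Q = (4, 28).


P != Q, so use the chord formula.
s = (y2 - y1) / (x2 - x1) = (8) / (6) mod 29 = 11
x3 = s^2 - x1 - x2 mod 29 = 11^2 - 27 - 4 = 3
y3 = s (x1 - x3) - y1 mod 29 = 11 * (27 - 3) - 20 = 12

P + Q = (3, 12)


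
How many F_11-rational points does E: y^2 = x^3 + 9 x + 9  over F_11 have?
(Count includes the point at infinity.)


For each x in F_11, count y with y^2 = x^3 + 9 x + 9 mod 11:
  x = 0: RHS = 9, y in [3, 8]  -> 2 point(s)
  x = 5: RHS = 3, y in [5, 6]  -> 2 point(s)
  x = 6: RHS = 4, y in [2, 9]  -> 2 point(s)
  x = 9: RHS = 5, y in [4, 7]  -> 2 point(s)
Affine points: 8. Add the point at infinity: total = 9.

#E(F_11) = 9


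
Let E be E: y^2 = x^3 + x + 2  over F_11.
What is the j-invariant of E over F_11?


Delta = -16(4 a^3 + 27 b^2) mod 11 = 1
-1728 * (4 a)^3 = -1728 * (4*1)^3 mod 11 = 2
j = 2 * 1^(-1) mod 11 = 2

j = 2 (mod 11)


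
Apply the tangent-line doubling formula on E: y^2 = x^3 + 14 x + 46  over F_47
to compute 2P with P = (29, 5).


Doubling: s = (3 x1^2 + a) / (2 y1)
s = (3*29^2 + 14) / (2*5) mod 47 = 14
x3 = s^2 - 2 x1 mod 47 = 14^2 - 2*29 = 44
y3 = s (x1 - x3) - y1 mod 47 = 14 * (29 - 44) - 5 = 20

2P = (44, 20)


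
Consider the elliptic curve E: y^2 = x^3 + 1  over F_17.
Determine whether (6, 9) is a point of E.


Check whether y^2 = x^3 + 0 x + 1 (mod 17) for (x, y) = (6, 9).
LHS: y^2 = 9^2 mod 17 = 13
RHS: x^3 + 0 x + 1 = 6^3 + 0*6 + 1 mod 17 = 13
LHS = RHS

Yes, on the curve


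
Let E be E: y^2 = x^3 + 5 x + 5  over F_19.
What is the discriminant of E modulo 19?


4 a^3 + 27 b^2 = 4*5^3 + 27*5^2 = 500 + 675 = 1175
Delta = -16 * (1175) = -18800
Delta mod 19 = 10

Delta = 10 (mod 19)


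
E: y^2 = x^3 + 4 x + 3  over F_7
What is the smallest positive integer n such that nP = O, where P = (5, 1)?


Compute successive multiples of P until we hit O:
  1P = (5, 1)
  2P = (5, 6)
  3P = O

ord(P) = 3


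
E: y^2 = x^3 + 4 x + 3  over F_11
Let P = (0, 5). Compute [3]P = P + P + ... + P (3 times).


k = 3 = 11_2 (binary, LSB first: 11)
Double-and-add from P = (0, 5):
  bit 0 = 1: acc = O + (0, 5) = (0, 5)
  bit 1 = 1: acc = (0, 5) + (5, 4) = (10, 8)

3P = (10, 8)


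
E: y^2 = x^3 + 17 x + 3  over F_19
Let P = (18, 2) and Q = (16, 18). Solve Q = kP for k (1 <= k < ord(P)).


Enumerate multiples of P until we hit Q = (16, 18):
  1P = (18, 2)
  2P = (8, 10)
  3P = (2, 8)
  4P = (3, 9)
  5P = (7, 3)
  6P = (5, 2)
  7P = (15, 17)
  8P = (11, 1)
  9P = (16, 1)
  10P = (9, 12)
  11P = (12, 4)
  12P = (6, 13)
  13P = (6, 6)
  14P = (12, 15)
  15P = (9, 7)
  16P = (16, 18)
Match found at i = 16.

k = 16


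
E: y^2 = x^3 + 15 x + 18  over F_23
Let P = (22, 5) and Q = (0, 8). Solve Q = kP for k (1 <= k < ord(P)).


Enumerate multiples of P until we hit Q = (0, 8):
  1P = (22, 5)
  2P = (8, 11)
  3P = (19, 20)
  4P = (7, 12)
  5P = (21, 16)
  6P = (9, 13)
  7P = (0, 8)
Match found at i = 7.

k = 7


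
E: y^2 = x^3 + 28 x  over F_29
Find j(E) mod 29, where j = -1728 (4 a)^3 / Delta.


Delta = -16(4 a^3 + 27 b^2) mod 29 = 6
-1728 * (4 a)^3 = -1728 * (4*28)^3 mod 29 = 15
j = 15 * 6^(-1) mod 29 = 17

j = 17 (mod 29)


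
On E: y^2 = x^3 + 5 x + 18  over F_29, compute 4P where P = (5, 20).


k = 4 = 100_2 (binary, LSB first: 001)
Double-and-add from P = (5, 20):
  bit 0 = 0: acc unchanged = O
  bit 1 = 0: acc unchanged = O
  bit 2 = 1: acc = O + (18, 16) = (18, 16)

4P = (18, 16)


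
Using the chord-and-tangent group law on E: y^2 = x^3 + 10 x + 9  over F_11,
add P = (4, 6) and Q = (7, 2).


P != Q, so use the chord formula.
s = (y2 - y1) / (x2 - x1) = (7) / (3) mod 11 = 6
x3 = s^2 - x1 - x2 mod 11 = 6^2 - 4 - 7 = 3
y3 = s (x1 - x3) - y1 mod 11 = 6 * (4 - 3) - 6 = 0

P + Q = (3, 0)


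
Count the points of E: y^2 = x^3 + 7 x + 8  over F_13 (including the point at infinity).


For each x in F_13, count y with y^2 = x^3 + 7 x + 8 mod 13:
  x = 1: RHS = 3, y in [4, 9]  -> 2 point(s)
  x = 2: RHS = 4, y in [2, 11]  -> 2 point(s)
  x = 3: RHS = 4, y in [2, 11]  -> 2 point(s)
  x = 4: RHS = 9, y in [3, 10]  -> 2 point(s)
  x = 5: RHS = 12, y in [5, 8]  -> 2 point(s)
  x = 7: RHS = 10, y in [6, 7]  -> 2 point(s)
  x = 8: RHS = 4, y in [2, 11]  -> 2 point(s)
  x = 10: RHS = 12, y in [5, 8]  -> 2 point(s)
  x = 11: RHS = 12, y in [5, 8]  -> 2 point(s)
  x = 12: RHS = 0, y in [0]  -> 1 point(s)
Affine points: 19. Add the point at infinity: total = 20.

#E(F_13) = 20


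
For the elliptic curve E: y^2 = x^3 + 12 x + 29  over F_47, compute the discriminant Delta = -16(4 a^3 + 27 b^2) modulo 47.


4 a^3 + 27 b^2 = 4*12^3 + 27*29^2 = 6912 + 22707 = 29619
Delta = -16 * (29619) = -473904
Delta mod 47 = 44

Delta = 44 (mod 47)


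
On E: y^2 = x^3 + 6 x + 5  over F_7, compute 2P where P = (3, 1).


Doubling: s = (3 x1^2 + a) / (2 y1)
s = (3*3^2 + 6) / (2*1) mod 7 = 6
x3 = s^2 - 2 x1 mod 7 = 6^2 - 2*3 = 2
y3 = s (x1 - x3) - y1 mod 7 = 6 * (3 - 2) - 1 = 5

2P = (2, 5)


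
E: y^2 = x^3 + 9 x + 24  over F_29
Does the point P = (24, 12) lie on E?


Check whether y^2 = x^3 + 9 x + 24 (mod 29) for (x, y) = (24, 12).
LHS: y^2 = 12^2 mod 29 = 28
RHS: x^3 + 9 x + 24 = 24^3 + 9*24 + 24 mod 29 = 28
LHS = RHS

Yes, on the curve


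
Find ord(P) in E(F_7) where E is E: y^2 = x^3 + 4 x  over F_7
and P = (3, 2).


Compute successive multiples of P until we hit O:
  1P = (3, 2)
  2P = (2, 4)
  3P = (6, 4)
  4P = (0, 0)
  5P = (6, 3)
  6P = (2, 3)
  7P = (3, 5)
  8P = O

ord(P) = 8


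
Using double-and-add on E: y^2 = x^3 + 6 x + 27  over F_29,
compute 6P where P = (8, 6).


k = 6 = 110_2 (binary, LSB first: 011)
Double-and-add from P = (8, 6):
  bit 0 = 0: acc unchanged = O
  bit 1 = 1: acc = O + (17, 5) = (17, 5)
  bit 2 = 1: acc = (17, 5) + (18, 15) = (7, 8)

6P = (7, 8)


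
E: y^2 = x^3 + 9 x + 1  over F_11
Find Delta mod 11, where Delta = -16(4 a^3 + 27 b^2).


4 a^3 + 27 b^2 = 4*9^3 + 27*1^2 = 2916 + 27 = 2943
Delta = -16 * (2943) = -47088
Delta mod 11 = 3

Delta = 3 (mod 11)


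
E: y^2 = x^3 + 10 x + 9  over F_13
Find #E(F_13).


For each x in F_13, count y with y^2 = x^3 + 10 x + 9 mod 13:
  x = 0: RHS = 9, y in [3, 10]  -> 2 point(s)
  x = 3: RHS = 1, y in [1, 12]  -> 2 point(s)
  x = 4: RHS = 9, y in [3, 10]  -> 2 point(s)
  x = 6: RHS = 12, y in [5, 8]  -> 2 point(s)
  x = 8: RHS = 3, y in [4, 9]  -> 2 point(s)
  x = 9: RHS = 9, y in [3, 10]  -> 2 point(s)
  x = 10: RHS = 4, y in [2, 11]  -> 2 point(s)
Affine points: 14. Add the point at infinity: total = 15.

#E(F_13) = 15


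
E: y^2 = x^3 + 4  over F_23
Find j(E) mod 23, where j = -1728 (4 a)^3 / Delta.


Delta = -16(4 a^3 + 27 b^2) mod 23 = 11
-1728 * (4 a)^3 = -1728 * (4*0)^3 mod 23 = 0
j = 0 * 11^(-1) mod 23 = 0

j = 0 (mod 23)


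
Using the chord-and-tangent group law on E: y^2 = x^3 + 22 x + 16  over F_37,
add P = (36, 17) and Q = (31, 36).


P != Q, so use the chord formula.
s = (y2 - y1) / (x2 - x1) = (19) / (32) mod 37 = 11
x3 = s^2 - x1 - x2 mod 37 = 11^2 - 36 - 31 = 17
y3 = s (x1 - x3) - y1 mod 37 = 11 * (36 - 17) - 17 = 7

P + Q = (17, 7)


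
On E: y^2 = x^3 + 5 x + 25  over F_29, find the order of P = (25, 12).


Compute successive multiples of P until we hit O:
  1P = (25, 12)
  2P = (9, 4)
  3P = (17, 21)
  4P = (15, 13)
  5P = (27, 23)
  6P = (0, 24)
  7P = (13, 24)
  8P = (21, 13)
  ... (continuing to 31P)
  31P = O

ord(P) = 31


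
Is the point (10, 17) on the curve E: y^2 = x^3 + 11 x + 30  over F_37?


Check whether y^2 = x^3 + 11 x + 30 (mod 37) for (x, y) = (10, 17).
LHS: y^2 = 17^2 mod 37 = 30
RHS: x^3 + 11 x + 30 = 10^3 + 11*10 + 30 mod 37 = 30
LHS = RHS

Yes, on the curve


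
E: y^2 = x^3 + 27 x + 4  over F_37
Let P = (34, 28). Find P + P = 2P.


Doubling: s = (3 x1^2 + a) / (2 y1)
s = (3*34^2 + 27) / (2*28) mod 37 = 34
x3 = s^2 - 2 x1 mod 37 = 34^2 - 2*34 = 15
y3 = s (x1 - x3) - y1 mod 37 = 34 * (34 - 15) - 28 = 26

2P = (15, 26)


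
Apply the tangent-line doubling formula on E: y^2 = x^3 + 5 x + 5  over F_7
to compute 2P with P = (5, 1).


Doubling: s = (3 x1^2 + a) / (2 y1)
s = (3*5^2 + 5) / (2*1) mod 7 = 5
x3 = s^2 - 2 x1 mod 7 = 5^2 - 2*5 = 1
y3 = s (x1 - x3) - y1 mod 7 = 5 * (5 - 1) - 1 = 5

2P = (1, 5)


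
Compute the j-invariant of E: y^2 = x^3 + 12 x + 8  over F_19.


Delta = -16(4 a^3 + 27 b^2) mod 19 = 4
-1728 * (4 a)^3 = -1728 * (4*12)^3 mod 19 = 12
j = 12 * 4^(-1) mod 19 = 3

j = 3 (mod 19)


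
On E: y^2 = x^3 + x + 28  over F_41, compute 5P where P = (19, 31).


k = 5 = 101_2 (binary, LSB first: 101)
Double-and-add from P = (19, 31):
  bit 0 = 1: acc = O + (19, 31) = (19, 31)
  bit 1 = 0: acc unchanged = (19, 31)
  bit 2 = 1: acc = (19, 31) + (28, 27) = (19, 10)

5P = (19, 10)


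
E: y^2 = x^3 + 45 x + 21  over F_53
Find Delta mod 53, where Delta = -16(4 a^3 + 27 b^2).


4 a^3 + 27 b^2 = 4*45^3 + 27*21^2 = 364500 + 11907 = 376407
Delta = -16 * (376407) = -6022512
Delta mod 53 = 37

Delta = 37 (mod 53)


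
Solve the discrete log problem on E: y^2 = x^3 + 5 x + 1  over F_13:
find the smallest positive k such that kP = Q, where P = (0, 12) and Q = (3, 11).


Enumerate multiples of P until we hit Q = (3, 11):
  1P = (0, 12)
  2P = (3, 2)
  3P = (11, 3)
  4P = (6, 0)
  5P = (11, 10)
  6P = (3, 11)
Match found at i = 6.

k = 6


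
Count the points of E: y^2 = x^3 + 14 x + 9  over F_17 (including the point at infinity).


For each x in F_17, count y with y^2 = x^3 + 14 x + 9 mod 17:
  x = 0: RHS = 9, y in [3, 14]  -> 2 point(s)
  x = 5: RHS = 0, y in [0]  -> 1 point(s)
  x = 7: RHS = 8, y in [5, 12]  -> 2 point(s)
  x = 8: RHS = 4, y in [2, 15]  -> 2 point(s)
  x = 11: RHS = 15, y in [7, 10]  -> 2 point(s)
  x = 12: RHS = 1, y in [1, 16]  -> 2 point(s)
  x = 13: RHS = 8, y in [5, 12]  -> 2 point(s)
  x = 14: RHS = 8, y in [5, 12]  -> 2 point(s)
Affine points: 15. Add the point at infinity: total = 16.

#E(F_17) = 16


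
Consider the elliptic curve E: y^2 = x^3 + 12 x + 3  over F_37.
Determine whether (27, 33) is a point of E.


Check whether y^2 = x^3 + 12 x + 3 (mod 37) for (x, y) = (27, 33).
LHS: y^2 = 33^2 mod 37 = 16
RHS: x^3 + 12 x + 3 = 27^3 + 12*27 + 3 mod 37 = 30
LHS != RHS

No, not on the curve


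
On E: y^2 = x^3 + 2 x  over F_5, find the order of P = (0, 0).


Compute successive multiples of P until we hit O:
  1P = (0, 0)
  2P = O

ord(P) = 2


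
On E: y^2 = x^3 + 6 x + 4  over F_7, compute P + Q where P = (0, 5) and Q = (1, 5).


P != Q, so use the chord formula.
s = (y2 - y1) / (x2 - x1) = (0) / (1) mod 7 = 0
x3 = s^2 - x1 - x2 mod 7 = 0^2 - 0 - 1 = 6
y3 = s (x1 - x3) - y1 mod 7 = 0 * (0 - 6) - 5 = 2

P + Q = (6, 2)
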